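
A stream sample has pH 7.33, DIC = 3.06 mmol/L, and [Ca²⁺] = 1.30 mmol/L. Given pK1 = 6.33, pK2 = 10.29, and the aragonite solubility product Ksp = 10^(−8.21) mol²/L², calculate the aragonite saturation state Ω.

α₂ = 1 / (1 + [H⁺]/K2 + [H⁺]²/(K1K2)) = 1 / (1 + 10^+2.96 + 10^+1.96)
   = 1 / (1 + 912.01 + 91.201) = 1/1004.2 = 0.0009958
[CO3²⁻] = α₂ × DIC = 0.0009958 × 3.06 = 0.003047 mmol/L = 3.047 μmol/L
Ksp = 10^(−8.21) = 6.166×10^-9
Ω = [Ca²⁺][CO3²⁻]/Ksp = (1.30×10^-3)(3.047×10^-6) / 6.166×10^-9 = 0.642

Ω = 0.642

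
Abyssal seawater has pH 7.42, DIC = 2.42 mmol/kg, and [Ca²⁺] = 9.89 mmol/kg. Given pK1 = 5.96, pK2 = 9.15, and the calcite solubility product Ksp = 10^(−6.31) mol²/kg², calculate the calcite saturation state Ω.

α₂ = 1 / (1 + [H⁺]/K2 + [H⁺]²/(K1K2)) = 1 / (1 + 10^+1.73 + 10^+0.27)
   = 1 / (1 + 53.703 + 1.8621) = 1/56.565 = 0.01768
[CO3²⁻] = α₂ × DIC = 0.01768 × 2.42 = 0.04278 mmol/kg
Ksp = 10^(−6.31) = 4.898×10^-7
Ω = [Ca²⁺][CO3²⁻]/Ksp = (9.89×10^-3)(4.278×10^-5) / 4.898×10^-7 = 0.864

Ω = 0.864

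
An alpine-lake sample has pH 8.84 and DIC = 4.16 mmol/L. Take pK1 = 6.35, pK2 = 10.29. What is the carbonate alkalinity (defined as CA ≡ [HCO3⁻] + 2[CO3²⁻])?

CA = [HCO3⁻] + 2[CO3²⁻] = (α₁ + 2α₂)·DIC
At pH 8.84: [H⁺]/K1 = 10^-2.49 = 0.0032359, K2/[H⁺] = 10^-1.45 = 0.035481
α₁ = 1/(1 + 0.0032359 + 0.035481) = 1/1.0387 = 0.9627; α₂ = α₁·K2/[H⁺] = 0.03416
α₁ + 2α₂ = 1.0310
CA = 1.0310 × 4.16 = 4.29 mmol/L

CA = 4.29 mmol/L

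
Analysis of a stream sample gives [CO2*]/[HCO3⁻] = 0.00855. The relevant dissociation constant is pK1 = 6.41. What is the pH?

From K1 = [H⁺][HCO3⁻]/[CO2*]:  pH = pK1 − log₁₀([CO2*]/[HCO3⁻])
log₁₀(0.00855) = -2.068
pH = 6.41 − (-2.068) = 8.48

pH = 8.48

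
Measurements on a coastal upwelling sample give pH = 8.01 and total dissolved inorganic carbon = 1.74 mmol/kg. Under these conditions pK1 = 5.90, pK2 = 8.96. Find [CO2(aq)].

[CO2*] = 12.1 μmol/kg

α₀ = 1 / (1 + K1/[H⁺] + K1K2/[H⁺]²) = 1 / (1 + 10^+2.11 + 10^+1.16)
   = 1 / (1 + 128.82 + 14.454) = 1/144.28 = 0.006931
[CO2*] = α₀ × DIC = 0.006931 × 1.74 = 0.0121 mmol/kg = 12.1 μmol/kg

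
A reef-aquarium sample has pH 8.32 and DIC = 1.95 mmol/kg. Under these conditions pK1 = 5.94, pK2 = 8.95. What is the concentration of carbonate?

[CO3²⁻] = 0.369 mmol/kg

α₂ = 1 / (1 + [H⁺]/K2 + [H⁺]²/(K1K2)) = 1 / (1 + 10^+0.63 + 10^-1.75)
   = 1 / (1 + 4.2658 + 0.017783) = 1/5.2836 = 0.1893
[CO3²⁻] = α₂ × DIC = 0.1893 × 1.95 = 0.369 mmol/kg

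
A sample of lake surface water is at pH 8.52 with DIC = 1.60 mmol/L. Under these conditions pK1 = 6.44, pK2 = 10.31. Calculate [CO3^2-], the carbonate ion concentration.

[CO3²⁻] = 0.0253 mmol/L

α₂ = 1 / (1 + [H⁺]/K2 + [H⁺]²/(K1K2)) = 1 / (1 + 10^+1.79 + 10^-0.29)
   = 1 / (1 + 61.660 + 0.51286) = 1/63.172 = 0.01583
[CO3²⁻] = α₂ × DIC = 0.01583 × 1.60 = 0.0253 mmol/L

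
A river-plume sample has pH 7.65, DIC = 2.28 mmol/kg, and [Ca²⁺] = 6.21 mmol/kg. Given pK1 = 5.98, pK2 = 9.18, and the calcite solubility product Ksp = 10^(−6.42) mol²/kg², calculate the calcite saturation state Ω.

α₂ = 1 / (1 + [H⁺]/K2 + [H⁺]²/(K1K2)) = 1 / (1 + 10^+1.53 + 10^-0.14)
   = 1 / (1 + 33.884 + 0.72444) = 1/35.609 = 0.02808
[CO3²⁻] = α₂ × DIC = 0.02808 × 2.28 = 0.06403 mmol/kg
Ksp = 10^(−6.42) = 3.802×10^-7
Ω = [Ca²⁺][CO3²⁻]/Ksp = (6.21×10^-3)(6.403×10^-5) / 3.802×10^-7 = 1.05

Ω = 1.05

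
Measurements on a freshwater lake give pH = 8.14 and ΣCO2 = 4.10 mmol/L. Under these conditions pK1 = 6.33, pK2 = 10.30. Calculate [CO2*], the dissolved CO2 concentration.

[CO2*] = 0.0621 mmol/L

α₀ = 1 / (1 + K1/[H⁺] + K1K2/[H⁺]²) = 1 / (1 + 10^+1.81 + 10^-0.35)
   = 1 / (1 + 64.565 + 0.44668) = 1/66.012 = 0.01515
[CO2*] = α₀ × DIC = 0.01515 × 4.10 = 0.0621 mmol/L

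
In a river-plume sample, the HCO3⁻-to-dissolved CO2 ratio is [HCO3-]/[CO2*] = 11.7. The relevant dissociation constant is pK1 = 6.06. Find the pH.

pH = 7.13

From K1 = [H⁺][HCO3-]/[CO2*]:  pH = pK1 + log₁₀([HCO3-]/[CO2*])
log₁₀(11.7) = +1.068
pH = 6.06 + (+1.068) = 7.13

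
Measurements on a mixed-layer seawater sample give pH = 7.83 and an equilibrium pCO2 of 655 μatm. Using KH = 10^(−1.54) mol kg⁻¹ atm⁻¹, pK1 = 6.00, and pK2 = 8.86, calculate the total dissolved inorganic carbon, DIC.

[CO2*] = KH · pCO2 = 10^(−1.54) × 655×10^-6 = 1.889×10^-5 mol/kg
α₀ = 1/(1 + K1/[H⁺] + K1K2/[H⁺]²) = 1/(1 + 10^+1.83 + 10^+0.80) = 0.01335
DIC = [CO2*]/α₀ = 1.889×10^-5 / 0.01335 = 1.42 mmol/kg

DIC = 1.42 mmol/kg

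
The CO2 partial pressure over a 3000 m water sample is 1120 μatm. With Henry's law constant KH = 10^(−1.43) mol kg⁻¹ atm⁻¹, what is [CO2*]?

KH = 10^(−1.43) = 3.715×10^-2 mol kg⁻¹ atm⁻¹
[CO2*] = KH · pCO2 = 3.715×10^-2 × 1120×10^-6 atm = 4.16×10^-5 mol/kg

[CO2*] = 41.6 μmol/kg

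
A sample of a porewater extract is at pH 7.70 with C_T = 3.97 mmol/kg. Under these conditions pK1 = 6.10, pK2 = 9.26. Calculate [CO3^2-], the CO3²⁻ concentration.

α₂ = 1 / (1 + [H⁺]/K2 + [H⁺]²/(K1K2)) = 1 / (1 + 10^+1.56 + 10^-0.04)
   = 1 / (1 + 36.308 + 0.91201) = 1/38.220 = 0.02616
[CO3²⁻] = α₂ × DIC = 0.02616 × 3.97 = 0.104 mmol/kg

[CO3²⁻] = 0.104 mmol/kg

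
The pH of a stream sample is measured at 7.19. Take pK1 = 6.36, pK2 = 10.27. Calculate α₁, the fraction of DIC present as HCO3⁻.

α₁ = 1 / (1 + [H⁺]/K1 + K2/[H⁺]) = 1 / (1 + 10^-0.83 + 10^-3.08)
   = 1 / (1 + 0.14791 + 0.00083176) = 1/1.1487 = 0.8705

α₁ = 0.871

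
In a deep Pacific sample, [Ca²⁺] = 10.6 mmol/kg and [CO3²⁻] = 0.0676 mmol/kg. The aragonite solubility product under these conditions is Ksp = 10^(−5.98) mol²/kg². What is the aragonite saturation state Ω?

Ksp = 10^(−5.98) = 1.047×10^-6
Ω = [Ca²⁺][CO3²⁻]/Ksp = (10.6×10^-3)(0.0676×10^-3) / 1.047×10^-6 = 0.684

Ω = 0.684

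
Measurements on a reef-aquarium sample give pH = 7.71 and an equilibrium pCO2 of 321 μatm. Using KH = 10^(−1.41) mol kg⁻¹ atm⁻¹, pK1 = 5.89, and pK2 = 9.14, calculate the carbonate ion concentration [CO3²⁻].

[CO2*] = KH · pCO2 = 10^(−1.41) × 321×10^-6 = 1.249×10^-5 mol/kg
α₀ = 1/(1 + K1/[H⁺] + K1K2/[H⁺]²) = 1/(1 + 10^+1.82 + 10^+0.39) = 0.01438
DIC = [CO2*]/α₀ = 1.249×10^-5 / 0.01438 = 0.8682 mmol/kg
[CO3²⁻] = α₂·DIC; α₂ = 0.03531, so [CO3²⁻] = 0.03531 × 0.8682 = 0.0307 mmol/kg

[CO3²⁻] = 0.0307 mmol/kg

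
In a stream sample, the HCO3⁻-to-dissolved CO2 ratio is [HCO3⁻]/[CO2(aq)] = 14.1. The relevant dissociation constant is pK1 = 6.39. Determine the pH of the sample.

From K1 = [H⁺][HCO3⁻]/[CO2(aq)]:  pH = pK1 + log₁₀([HCO3⁻]/[CO2(aq)])
log₁₀(14.1) = +1.149
pH = 6.39 + (+1.149) = 7.54

pH = 7.54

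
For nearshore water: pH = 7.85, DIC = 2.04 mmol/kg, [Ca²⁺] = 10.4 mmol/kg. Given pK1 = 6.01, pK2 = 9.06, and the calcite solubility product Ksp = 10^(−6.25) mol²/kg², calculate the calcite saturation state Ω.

α₂ = 1 / (1 + [H⁺]/K2 + [H⁺]²/(K1K2)) = 1 / (1 + 10^+1.21 + 10^-0.63)
   = 1 / (1 + 16.218 + 0.23442) = 1/17.453 = 0.05730
[CO3²⁻] = α₂ × DIC = 0.05730 × 2.04 = 0.1169 mmol/kg
Ksp = 10^(−6.25) = 5.623×10^-7
Ω = [Ca²⁺][CO3²⁻]/Ksp = (10.4×10^-3)(1.169×10^-4) / 5.623×10^-7 = 2.16

Ω = 2.16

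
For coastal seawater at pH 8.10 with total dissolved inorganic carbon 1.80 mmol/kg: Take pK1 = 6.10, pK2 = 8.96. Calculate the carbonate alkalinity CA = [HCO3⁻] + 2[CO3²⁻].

CA = [HCO3⁻] + 2[CO3²⁻] = (α₁ + 2α₂)·DIC
At pH 8.10: [H⁺]/K1 = 10^-2.00 = 0.010000, K2/[H⁺] = 10^-0.86 = 0.13804
α₁ = 1/(1 + 0.010000 + 0.13804) = 1/1.1480 = 0.8711; α₂ = α₁·K2/[H⁺] = 0.1202
α₁ + 2α₂ = 1.1115
CA = 1.1115 × 1.80 = 2.00 mmol/kg

CA = 2.00 mmol/kg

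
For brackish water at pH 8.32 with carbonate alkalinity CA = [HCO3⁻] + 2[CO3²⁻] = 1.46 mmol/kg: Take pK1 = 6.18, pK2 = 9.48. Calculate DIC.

DIC = 1.38 mmol/kg

CA = [HCO3⁻] + 2[CO3²⁻] = (α₁ + 2α₂)·DIC
At pH 8.32: [H⁺]/K1 = 10^-2.14 = 0.0072444, K2/[H⁺] = 10^-1.16 = 0.069183
α₁ = 1/(1 + 0.0072444 + 0.069183) = 1/1.0764 = 0.9290; α₂ = α₁·K2/[H⁺] = 0.06427
α₁ + 2α₂ = 1.0575
DIC = CA / (α₁ + 2α₂) = 1.46 / 1.0575 = 1.38 mmol/kg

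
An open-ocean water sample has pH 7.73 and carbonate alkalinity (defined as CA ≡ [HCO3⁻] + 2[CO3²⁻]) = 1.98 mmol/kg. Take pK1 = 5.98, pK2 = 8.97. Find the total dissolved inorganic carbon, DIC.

CA = [HCO3⁻] + 2[CO3²⁻] = (α₁ + 2α₂)·DIC
At pH 7.73: [H⁺]/K1 = 10^-1.75 = 0.017783, K2/[H⁺] = 10^-1.24 = 0.057544
α₁ = 1/(1 + 0.017783 + 0.057544) = 1/1.0753 = 0.9299; α₂ = α₁·K2/[H⁺] = 0.05351
α₁ + 2α₂ = 1.0370
DIC = CA / (α₁ + 2α₂) = 1.98 / 1.0370 = 1.91 mmol/kg

DIC = 1.91 mmol/kg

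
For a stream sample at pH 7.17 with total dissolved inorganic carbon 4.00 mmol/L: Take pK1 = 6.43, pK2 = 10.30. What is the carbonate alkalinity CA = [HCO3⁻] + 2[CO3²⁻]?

CA = [HCO3⁻] + 2[CO3²⁻] = (α₁ + 2α₂)·DIC
At pH 7.17: [H⁺]/K1 = 10^-0.74 = 0.18197, K2/[H⁺] = 10^-3.13 = 0.00074131
α₁ = 1/(1 + 0.18197 + 0.00074131) = 1/1.1827 = 0.8455; α₂ = α₁·K2/[H⁺] = 0.0006268
α₁ + 2α₂ = 0.8468
CA = 0.8468 × 4.00 = 3.39 mmol/L

CA = 3.39 mmol/L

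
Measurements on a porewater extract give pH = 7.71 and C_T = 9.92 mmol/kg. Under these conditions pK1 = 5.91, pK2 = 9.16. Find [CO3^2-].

α₂ = 1 / (1 + [H⁺]/K2 + [H⁺]²/(K1K2)) = 1 / (1 + 10^+1.45 + 10^-0.35)
   = 1 / (1 + 28.184 + 0.44668) = 1/29.631 = 0.03375
[CO3²⁻] = α₂ × DIC = 0.03375 × 9.92 = 0.335 mmol/kg

[CO3²⁻] = 0.335 mmol/kg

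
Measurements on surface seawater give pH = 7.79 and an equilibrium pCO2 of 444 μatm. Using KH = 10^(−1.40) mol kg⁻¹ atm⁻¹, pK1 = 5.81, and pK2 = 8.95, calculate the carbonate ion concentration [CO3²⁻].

[CO2*] = KH · pCO2 = 10^(−1.40) × 444×10^-6 = 1.768×10^-5 mol/kg
α₀ = 1/(1 + K1/[H⁺] + K1K2/[H⁺]²) = 1/(1 + 10^+1.98 + 10^+0.82) = 0.009699
DIC = [CO2*]/α₀ = 1.768×10^-5 / 0.009699 = 1.823 mmol/kg
[CO3²⁻] = α₂·DIC; α₂ = 0.06408, so [CO3²⁻] = 0.06408 × 1.823 = 0.117 mmol/kg

[CO3²⁻] = 0.117 mmol/kg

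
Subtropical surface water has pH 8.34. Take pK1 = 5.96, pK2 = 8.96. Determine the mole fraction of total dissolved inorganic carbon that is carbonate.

α₂ = 0.193

α₂ = 1 / (1 + [H⁺]/K2 + [H⁺]²/(K1K2)) = 1 / (1 + 10^+0.62 + 10^-1.76)
   = 1 / (1 + 4.1687 + 0.017378) = 1/5.1861 = 0.1928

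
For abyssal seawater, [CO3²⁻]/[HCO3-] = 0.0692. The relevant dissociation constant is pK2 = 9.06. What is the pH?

pH = 7.90

From K2 = [H⁺][CO3²⁻]/[HCO3-]:  pH = pK2 + log₁₀([CO3²⁻]/[HCO3-])
log₁₀(0.0692) = -1.160
pH = 9.06 + (-1.160) = 7.90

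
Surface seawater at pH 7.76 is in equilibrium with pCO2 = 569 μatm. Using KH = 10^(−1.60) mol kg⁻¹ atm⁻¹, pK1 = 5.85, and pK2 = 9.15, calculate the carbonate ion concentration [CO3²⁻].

[CO2*] = KH · pCO2 = 10^(−1.60) × 569×10^-6 = 1.429×10^-5 mol/kg
α₀ = 1/(1 + K1/[H⁺] + K1K2/[H⁺]²) = 1/(1 + 10^+1.91 + 10^+0.52) = 0.01168
DIC = [CO2*]/α₀ = 1.429×10^-5 / 0.01168 = 1.223 mmol/kg
[CO3²⁻] = α₂·DIC; α₂ = 0.03869, so [CO3²⁻] = 0.03869 × 1.223 = 0.0473 mmol/kg

[CO3²⁻] = 0.0473 mmol/kg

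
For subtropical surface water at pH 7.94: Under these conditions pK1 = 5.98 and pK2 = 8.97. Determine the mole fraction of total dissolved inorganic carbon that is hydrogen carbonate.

α₁ = 1 / (1 + [H⁺]/K1 + K2/[H⁺]) = 1 / (1 + 10^-1.96 + 10^-1.03)
   = 1 / (1 + 0.010965 + 0.093325) = 1/1.1043 = 0.9056

α₁ = 0.906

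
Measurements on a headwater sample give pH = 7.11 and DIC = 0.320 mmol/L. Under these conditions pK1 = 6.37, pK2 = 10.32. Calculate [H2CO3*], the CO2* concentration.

[CO2*] = 0.0492 mmol/L

α₀ = 1 / (1 + K1/[H⁺] + K1K2/[H⁺]²) = 1 / (1 + 10^+0.74 + 10^-2.47)
   = 1 / (1 + 5.4954 + 0.0033884) = 1/6.4988 = 0.1539
[CO2*] = α₀ × DIC = 0.1539 × 0.320 = 0.0492 mmol/L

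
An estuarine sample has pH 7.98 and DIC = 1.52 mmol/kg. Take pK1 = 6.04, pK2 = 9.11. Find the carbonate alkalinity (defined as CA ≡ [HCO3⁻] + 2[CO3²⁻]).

CA = [HCO3⁻] + 2[CO3²⁻] = (α₁ + 2α₂)·DIC
At pH 7.98: [H⁺]/K1 = 10^-1.94 = 0.011482, K2/[H⁺] = 10^-1.13 = 0.074131
α₁ = 1/(1 + 0.011482 + 0.074131) = 1/1.0856 = 0.9211; α₂ = α₁·K2/[H⁺] = 0.06828
α₁ + 2α₂ = 1.0577
CA = 1.0577 × 1.52 = 1.61 mmol/kg

CA = 1.61 mmol/kg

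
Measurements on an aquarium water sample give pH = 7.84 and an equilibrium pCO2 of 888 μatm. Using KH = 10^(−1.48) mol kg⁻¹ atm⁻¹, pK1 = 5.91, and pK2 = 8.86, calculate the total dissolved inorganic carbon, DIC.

[CO2*] = KH · pCO2 = 10^(−1.48) × 888×10^-6 = 2.940×10^-5 mol/kg
α₀ = 1/(1 + K1/[H⁺] + K1K2/[H⁺]²) = 1/(1 + 10^+1.93 + 10^+0.91) = 0.01061
DIC = [CO2*]/α₀ = 2.940×10^-5 / 0.01061 = 2.77 mmol/kg

DIC = 2.77 mmol/kg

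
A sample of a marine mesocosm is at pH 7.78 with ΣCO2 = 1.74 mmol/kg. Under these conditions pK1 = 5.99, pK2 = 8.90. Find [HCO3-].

[HCO3⁻] = 1.59 mmol/kg

α₁ = 1 / (1 + [H⁺]/K1 + K2/[H⁺]) = 1 / (1 + 10^-1.79 + 10^-1.12)
   = 1 / (1 + 0.016218 + 0.075858) = 1/1.0921 = 0.9157
[HCO3⁻] = α₁ × DIC = 0.9157 × 1.74 = 1.59 mmol/kg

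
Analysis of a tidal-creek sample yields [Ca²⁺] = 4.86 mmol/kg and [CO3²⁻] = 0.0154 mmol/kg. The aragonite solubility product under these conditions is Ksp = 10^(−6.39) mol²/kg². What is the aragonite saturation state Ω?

Ksp = 10^(−6.39) = 4.074×10^-7
Ω = [Ca²⁺][CO3²⁻]/Ksp = (4.86×10^-3)(0.0154×10^-3) / 4.074×10^-7 = 0.184

Ω = 0.184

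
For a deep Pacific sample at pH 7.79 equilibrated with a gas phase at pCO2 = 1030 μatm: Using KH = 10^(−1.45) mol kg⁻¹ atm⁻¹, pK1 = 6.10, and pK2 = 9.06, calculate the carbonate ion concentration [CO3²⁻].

[CO3²⁻] = 0.0961 mmol/kg

[CO2*] = KH · pCO2 = 10^(−1.45) × 1030×10^-6 = 3.655×10^-5 mol/kg
α₀ = 1/(1 + K1/[H⁺] + K1K2/[H⁺]²) = 1/(1 + 10^+1.69 + 10^+0.42) = 0.01901
DIC = [CO2*]/α₀ = 3.655×10^-5 / 0.01901 = 1.923 mmol/kg
[CO3²⁻] = α₂·DIC; α₂ = 0.05000, so [CO3²⁻] = 0.05000 × 1.923 = 0.0961 mmol/kg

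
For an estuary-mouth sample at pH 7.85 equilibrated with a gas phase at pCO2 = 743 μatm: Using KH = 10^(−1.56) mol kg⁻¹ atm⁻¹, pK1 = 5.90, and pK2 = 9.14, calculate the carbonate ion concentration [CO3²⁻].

[CO3²⁻] = 0.0935 mmol/kg

[CO2*] = KH · pCO2 = 10^(−1.56) × 743×10^-6 = 2.046×10^-5 mol/kg
α₀ = 1/(1 + K1/[H⁺] + K1K2/[H⁺]²) = 1/(1 + 10^+1.95 + 10^+0.66) = 0.01056
DIC = [CO2*]/α₀ = 2.046×10^-5 / 0.01056 = 1.938 mmol/kg
[CO3²⁻] = α₂·DIC; α₂ = 0.04827, so [CO3²⁻] = 0.04827 × 1.938 = 0.0935 mmol/kg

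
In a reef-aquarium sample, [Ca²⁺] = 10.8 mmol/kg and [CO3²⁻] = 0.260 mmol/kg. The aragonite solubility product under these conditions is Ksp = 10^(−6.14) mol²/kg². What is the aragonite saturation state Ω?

Ksp = 10^(−6.14) = 7.244×10^-7
Ω = [Ca²⁺][CO3²⁻]/Ksp = (10.8×10^-3)(0.260×10^-3) / 7.244×10^-7 = 3.88

Ω = 3.88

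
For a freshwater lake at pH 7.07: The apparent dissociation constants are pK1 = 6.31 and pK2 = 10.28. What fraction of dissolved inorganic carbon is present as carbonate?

α₂ = 1 / (1 + [H⁺]/K2 + [H⁺]²/(K1K2)) = 1 / (1 + 10^+3.21 + 10^+2.45)
   = 1 / (1 + 1621.8 + 281.84) = 1/1904.6 = 0.0005250

α₂ = 0.000525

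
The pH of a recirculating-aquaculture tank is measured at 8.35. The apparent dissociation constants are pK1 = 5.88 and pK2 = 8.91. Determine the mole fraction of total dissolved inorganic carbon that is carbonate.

α₂ = 0.215

α₂ = 1 / (1 + [H⁺]/K2 + [H⁺]²/(K1K2)) = 1 / (1 + 10^+0.56 + 10^-1.91)
   = 1 / (1 + 3.6308 + 0.012303) = 1/4.6431 = 0.2154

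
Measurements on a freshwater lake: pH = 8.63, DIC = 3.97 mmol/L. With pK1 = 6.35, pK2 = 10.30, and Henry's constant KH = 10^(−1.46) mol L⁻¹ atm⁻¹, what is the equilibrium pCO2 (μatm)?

α₀ = 1 / (1 + K1/[H⁺] + K1K2/[H⁺]²) = 1 / (1 + 10^+2.28 + 10^+0.61)
   = 1 / (1 + 190.55 + 4.0738) = 1/195.62 = 0.005112
[CO2*] = α₀ × DIC = 0.005112 × 3.97 = 0.02029 mmol/L
pCO2 = [CO2*]/KH = 2.029×10^-5 / 3.467×10^-2 = 585 μatm

pCO2 = 585 μatm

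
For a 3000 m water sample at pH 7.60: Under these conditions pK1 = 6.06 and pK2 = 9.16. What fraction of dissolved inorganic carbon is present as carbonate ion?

α₂ = 0.0261

α₂ = 1 / (1 + [H⁺]/K2 + [H⁺]²/(K1K2)) = 1 / (1 + 10^+1.56 + 10^+0.02)
   = 1 / (1 + 36.308 + 1.0471) = 1/38.355 = 0.02607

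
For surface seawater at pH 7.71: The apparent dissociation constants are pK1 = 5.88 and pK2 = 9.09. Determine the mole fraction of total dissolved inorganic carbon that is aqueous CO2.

α₀ = 1 / (1 + K1/[H⁺] + K1K2/[H⁺]²) = 1 / (1 + 10^+1.83 + 10^+0.45)
   = 1 / (1 + 67.608 + 2.8184) = 1/71.427 = 0.01400

α₀ = 0.0140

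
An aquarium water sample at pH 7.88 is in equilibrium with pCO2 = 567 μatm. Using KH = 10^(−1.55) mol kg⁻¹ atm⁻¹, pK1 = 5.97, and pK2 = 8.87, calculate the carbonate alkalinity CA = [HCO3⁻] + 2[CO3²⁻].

CA = 1.56 mmol/kg

[CO2*] = KH · pCO2 = 10^(−1.55) × 567×10^-6 = 1.598×10^-5 mol/kg
α₀ = 1/(1 + K1/[H⁺] + K1K2/[H⁺]²) = 1/(1 + 10^+1.91 + 10^+0.92) = 0.01104
DIC = [CO2*]/α₀ = 1.598×10^-5 / 0.01104 = 1.448 mmol/kg
CA = (α₁ + 2α₂)·DIC = (0.8972 + 2×0.09181) × 1.448 = 1.56 mmol/kg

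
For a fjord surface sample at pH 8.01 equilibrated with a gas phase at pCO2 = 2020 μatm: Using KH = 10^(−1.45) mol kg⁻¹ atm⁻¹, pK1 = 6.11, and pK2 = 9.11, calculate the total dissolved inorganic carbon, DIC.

[CO2*] = KH · pCO2 = 10^(−1.45) × 2020×10^-6 = 7.167×10^-5 mol/kg
α₀ = 1/(1 + K1/[H⁺] + K1K2/[H⁺]²) = 1/(1 + 10^+1.90 + 10^+0.80) = 0.01153
DIC = [CO2*]/α₀ = 7.167×10^-5 / 0.01153 = 6.22 mmol/kg

DIC = 6.22 mmol/kg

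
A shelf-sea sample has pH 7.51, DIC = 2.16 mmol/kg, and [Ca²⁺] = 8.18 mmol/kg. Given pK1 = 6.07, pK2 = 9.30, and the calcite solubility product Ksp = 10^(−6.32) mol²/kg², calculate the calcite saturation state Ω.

α₂ = 1 / (1 + [H⁺]/K2 + [H⁺]²/(K1K2)) = 1 / (1 + 10^+1.79 + 10^+0.35)
   = 1 / (1 + 61.660 + 2.2387) = 1/64.898 = 0.01541
[CO3²⁻] = α₂ × DIC = 0.01541 × 2.16 = 0.03328 mmol/kg
Ksp = 10^(−6.32) = 4.786×10^-7
Ω = [Ca²⁺][CO3²⁻]/Ksp = (8.18×10^-3)(3.328×10^-5) / 4.786×10^-7 = 0.569

Ω = 0.569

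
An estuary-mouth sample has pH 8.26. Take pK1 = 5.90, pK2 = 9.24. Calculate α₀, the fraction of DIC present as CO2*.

α₀ = 1 / (1 + K1/[H⁺] + K1K2/[H⁺]²) = 1 / (1 + 10^+2.36 + 10^+1.38)
   = 1 / (1 + 229.09 + 23.988) = 1/254.08 = 0.003936

α₀ = 0.00394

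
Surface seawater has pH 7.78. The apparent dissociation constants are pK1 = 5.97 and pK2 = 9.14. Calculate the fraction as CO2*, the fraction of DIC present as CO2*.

α₀ = 1 / (1 + K1/[H⁺] + K1K2/[H⁺]²) = 1 / (1 + 10^+1.81 + 10^+0.45)
   = 1 / (1 + 64.565 + 2.8184) = 1/68.384 = 0.01462

α₀ = 0.0146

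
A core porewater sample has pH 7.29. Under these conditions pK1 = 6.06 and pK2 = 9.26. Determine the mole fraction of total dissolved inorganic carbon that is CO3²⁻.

α₂ = 1 / (1 + [H⁺]/K2 + [H⁺]²/(K1K2)) = 1 / (1 + 10^+1.97 + 10^+0.74)
   = 1 / (1 + 93.325 + 5.4954) = 1/99.821 = 0.01002

α₂ = 0.0100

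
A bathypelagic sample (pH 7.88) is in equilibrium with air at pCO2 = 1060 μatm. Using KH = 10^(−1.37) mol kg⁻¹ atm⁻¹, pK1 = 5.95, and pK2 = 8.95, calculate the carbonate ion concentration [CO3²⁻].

[CO2*] = KH · pCO2 = 10^(−1.37) × 1060×10^-6 = 4.522×10^-5 mol/kg
α₀ = 1/(1 + K1/[H⁺] + K1K2/[H⁺]²) = 1/(1 + 10^+1.93 + 10^+0.86) = 0.01071
DIC = [CO2*]/α₀ = 4.522×10^-5 / 0.01071 = 4.221 mmol/kg
[CO3²⁻] = α₂·DIC; α₂ = 0.07760, so [CO3²⁻] = 0.07760 × 4.221 = 0.328 mmol/kg

[CO3²⁻] = 0.328 mmol/kg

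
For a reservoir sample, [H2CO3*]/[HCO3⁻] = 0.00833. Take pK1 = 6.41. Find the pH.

pH = 8.49

From K1 = [H⁺][HCO3⁻]/[H2CO3*]:  pH = pK1 − log₁₀([H2CO3*]/[HCO3⁻])
log₁₀(0.00833) = -2.079
pH = 6.41 − (-2.079) = 8.49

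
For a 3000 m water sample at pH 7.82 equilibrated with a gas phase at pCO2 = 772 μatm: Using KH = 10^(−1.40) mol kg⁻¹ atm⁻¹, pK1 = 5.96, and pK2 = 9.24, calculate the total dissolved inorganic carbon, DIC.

[CO2*] = KH · pCO2 = 10^(−1.40) × 772×10^-6 = 3.073×10^-5 mol/kg
α₀ = 1/(1 + K1/[H⁺] + K1K2/[H⁺]²) = 1/(1 + 10^+1.86 + 10^+0.44) = 0.01312
DIC = [CO2*]/α₀ = 3.073×10^-5 / 0.01312 = 2.34 mmol/kg

DIC = 2.34 mmol/kg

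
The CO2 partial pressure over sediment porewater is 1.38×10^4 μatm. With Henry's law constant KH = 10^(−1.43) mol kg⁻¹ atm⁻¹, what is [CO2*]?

KH = 10^(−1.43) = 3.715×10^-2 mol kg⁻¹ atm⁻¹
[CO2*] = KH · pCO2 = 3.715×10^-2 × 1.38×10^4×10^-6 atm = 5.13×10^-4 mol/kg

[CO2*] = 513 μmol/kg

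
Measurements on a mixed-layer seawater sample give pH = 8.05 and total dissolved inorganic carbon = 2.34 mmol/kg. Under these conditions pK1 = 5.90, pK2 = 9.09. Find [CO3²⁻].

[CO3²⁻] = 0.194 mmol/kg

α₂ = 1 / (1 + [H⁺]/K2 + [H⁺]²/(K1K2)) = 1 / (1 + 10^+1.04 + 10^-1.11)
   = 1 / (1 + 10.965 + 0.077625) = 1/12.042 = 0.08304
[CO3²⁻] = α₂ × DIC = 0.08304 × 2.34 = 0.194 mmol/kg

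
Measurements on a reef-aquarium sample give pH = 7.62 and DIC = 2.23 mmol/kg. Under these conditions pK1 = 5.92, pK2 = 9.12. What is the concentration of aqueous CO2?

α₀ = 1 / (1 + K1/[H⁺] + K1K2/[H⁺]²) = 1 / (1 + 10^+1.70 + 10^+0.20)
   = 1 / (1 + 50.119 + 1.5849) = 1/52.704 = 0.01897
[CO2*] = α₀ × DIC = 0.01897 × 2.23 = 0.0423 mmol/kg

[CO2*] = 0.0423 mmol/kg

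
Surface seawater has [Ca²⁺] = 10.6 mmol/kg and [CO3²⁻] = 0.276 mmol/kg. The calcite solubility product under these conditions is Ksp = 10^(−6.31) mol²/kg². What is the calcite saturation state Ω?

Ksp = 10^(−6.31) = 4.898×10^-7
Ω = [Ca²⁺][CO3²⁻]/Ksp = (10.6×10^-3)(0.276×10^-3) / 4.898×10^-7 = 5.97

Ω = 5.97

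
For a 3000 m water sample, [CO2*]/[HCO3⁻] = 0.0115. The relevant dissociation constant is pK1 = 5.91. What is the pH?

From K1 = [H⁺][HCO3⁻]/[CO2*]:  pH = pK1 − log₁₀([CO2*]/[HCO3⁻])
log₁₀(0.0115) = -1.939
pH = 5.91 − (-1.939) = 7.85

pH = 7.85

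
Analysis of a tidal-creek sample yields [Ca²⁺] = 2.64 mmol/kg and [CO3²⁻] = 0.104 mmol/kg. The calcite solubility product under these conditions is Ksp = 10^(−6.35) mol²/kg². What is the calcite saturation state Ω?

Ksp = 10^(−6.35) = 4.467×10^-7
Ω = [Ca²⁺][CO3²⁻]/Ksp = (2.64×10^-3)(0.104×10^-3) / 4.467×10^-7 = 0.615

Ω = 0.615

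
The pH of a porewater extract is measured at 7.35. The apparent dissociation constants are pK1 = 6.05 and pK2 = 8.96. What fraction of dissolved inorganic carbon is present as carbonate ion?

α₂ = 1 / (1 + [H⁺]/K2 + [H⁺]²/(K1K2)) = 1 / (1 + 10^+1.61 + 10^+0.31)
   = 1 / (1 + 40.738 + 2.0417) = 1/43.780 = 0.02284

α₂ = 0.0228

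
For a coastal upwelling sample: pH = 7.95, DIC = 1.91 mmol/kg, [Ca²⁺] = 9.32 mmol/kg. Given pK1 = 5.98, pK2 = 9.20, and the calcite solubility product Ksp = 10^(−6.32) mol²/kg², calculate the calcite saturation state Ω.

α₂ = 1 / (1 + [H⁺]/K2 + [H⁺]²/(K1K2)) = 1 / (1 + 10^+1.25 + 10^-0.72)
   = 1 / (1 + 17.783 + 0.19055) = 1/18.973 = 0.05271
[CO3²⁻] = α₂ × DIC = 0.05271 × 1.91 = 0.1007 mmol/kg
Ksp = 10^(−6.32) = 4.786×10^-7
Ω = [Ca²⁺][CO3²⁻]/Ksp = (9.32×10^-3)(1.007×10^-4) / 4.786×10^-7 = 1.96

Ω = 1.96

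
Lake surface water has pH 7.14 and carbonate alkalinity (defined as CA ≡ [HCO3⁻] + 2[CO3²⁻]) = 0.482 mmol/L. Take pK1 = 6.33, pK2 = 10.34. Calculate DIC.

CA = [HCO3⁻] + 2[CO3²⁻] = (α₁ + 2α₂)·DIC
At pH 7.14: [H⁺]/K1 = 10^-0.81 = 0.15488, K2/[H⁺] = 10^-3.20 = 0.00063096
α₁ = 1/(1 + 0.15488 + 0.00063096) = 1/1.1555 = 0.8654; α₂ = α₁·K2/[H⁺] = 0.0005460
α₁ + 2α₂ = 0.8665
DIC = CA / (α₁ + 2α₂) = 0.482 / 0.8665 = 0.556 mmol/L

DIC = 0.556 mmol/L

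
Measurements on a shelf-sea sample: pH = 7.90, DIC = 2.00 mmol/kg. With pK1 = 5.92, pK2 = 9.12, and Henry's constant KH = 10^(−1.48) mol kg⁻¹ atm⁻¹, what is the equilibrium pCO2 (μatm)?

α₀ = 1 / (1 + K1/[H⁺] + K1K2/[H⁺]²) = 1 / (1 + 10^+1.98 + 10^+0.76)
   = 1 / (1 + 95.499 + 5.7544) = 1/102.25 = 0.009780
[CO2*] = α₀ × DIC = 0.009780 × 2.00 = 0.01956 mmol/kg = 19.56 μmol/kg
pCO2 = [CO2*]/KH = 1.956×10^-5 / 3.311×10^-2 = 591 μatm

pCO2 = 591 μatm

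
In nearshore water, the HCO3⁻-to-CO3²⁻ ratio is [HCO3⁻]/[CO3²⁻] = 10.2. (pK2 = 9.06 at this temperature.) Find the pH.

From K2 = [H⁺][CO3²⁻]/[HCO3⁻]:  pH = pK2 − log₁₀([HCO3⁻]/[CO3²⁻])
log₁₀(10.2) = +1.009
pH = 9.06 − (+1.009) = 8.05

pH = 8.05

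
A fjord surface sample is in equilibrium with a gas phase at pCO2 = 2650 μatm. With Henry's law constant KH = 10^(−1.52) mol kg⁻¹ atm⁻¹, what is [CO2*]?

[CO2*] = 80.0 μmol/kg

KH = 10^(−1.52) = 3.020×10^-2 mol kg⁻¹ atm⁻¹
[CO2*] = KH · pCO2 = 3.020×10^-2 × 2650×10^-6 atm = 8.00×10^-5 mol/kg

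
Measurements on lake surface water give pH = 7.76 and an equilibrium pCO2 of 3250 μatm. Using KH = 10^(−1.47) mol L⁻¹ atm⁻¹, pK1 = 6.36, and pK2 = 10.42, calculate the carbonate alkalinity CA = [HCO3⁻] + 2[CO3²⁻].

[CO2*] = KH · pCO2 = 10^(−1.47) × 3250×10^-6 = 1.101×10^-4 mol/L
α₀ = 1/(1 + K1/[H⁺] + K1K2/[H⁺]²) = 1/(1 + 10^+1.40 + 10^-1.26) = 0.03821
DIC = [CO2*]/α₀ = 1.101×10^-4 / 0.03821 = 2.882 mmol/L
CA = (α₁ + 2α₂)·DIC = (0.9597 + 2×0.002100) × 2.882 = 2.78 mmol/L

CA = 2.78 mmol/L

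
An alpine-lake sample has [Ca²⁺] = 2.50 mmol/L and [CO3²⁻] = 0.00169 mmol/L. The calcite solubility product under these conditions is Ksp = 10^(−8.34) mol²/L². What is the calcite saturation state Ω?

Ω = 0.924

Ksp = 10^(−8.34) = 4.571×10^-9
Ω = [Ca²⁺][CO3²⁻]/Ksp = (2.50×10^-3)(0.00169×10^-3) / 4.571×10^-9 = 0.924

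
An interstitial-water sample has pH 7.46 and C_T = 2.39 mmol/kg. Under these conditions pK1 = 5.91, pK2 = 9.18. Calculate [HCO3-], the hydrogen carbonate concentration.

α₁ = 1 / (1 + [H⁺]/K1 + K2/[H⁺]) = 1 / (1 + 10^-1.55 + 10^-1.72)
   = 1 / (1 + 0.028184 + 0.019055) = 1/1.0472 = 0.9549
[HCO3⁻] = α₁ × DIC = 0.9549 × 2.39 = 2.28 mmol/kg

[HCO3⁻] = 2.28 mmol/kg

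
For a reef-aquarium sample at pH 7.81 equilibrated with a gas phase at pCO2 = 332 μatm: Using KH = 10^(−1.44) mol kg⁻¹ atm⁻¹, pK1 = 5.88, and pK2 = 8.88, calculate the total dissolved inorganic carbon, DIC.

[CO2*] = KH · pCO2 = 10^(−1.44) × 332×10^-6 = 1.205×10^-5 mol/kg
α₀ = 1/(1 + K1/[H⁺] + K1K2/[H⁺]²) = 1/(1 + 10^+1.93 + 10^+0.86) = 0.01071
DIC = [CO2*]/α₀ = 1.205×10^-5 / 0.01071 = 1.13 mmol/kg

DIC = 1.13 mmol/kg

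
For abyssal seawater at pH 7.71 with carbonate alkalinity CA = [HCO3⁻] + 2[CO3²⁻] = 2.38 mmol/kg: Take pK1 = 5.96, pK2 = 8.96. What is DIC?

DIC = 2.30 mmol/kg

CA = [HCO3⁻] + 2[CO3²⁻] = (α₁ + 2α₂)·DIC
At pH 7.71: [H⁺]/K1 = 10^-1.75 = 0.017783, K2/[H⁺] = 10^-1.25 = 0.056234
α₁ = 1/(1 + 0.017783 + 0.056234) = 1/1.0740 = 0.9311; α₂ = α₁·K2/[H⁺] = 0.05236
α₁ + 2α₂ = 1.0358
DIC = CA / (α₁ + 2α₂) = 2.38 / 1.0358 = 2.30 mmol/kg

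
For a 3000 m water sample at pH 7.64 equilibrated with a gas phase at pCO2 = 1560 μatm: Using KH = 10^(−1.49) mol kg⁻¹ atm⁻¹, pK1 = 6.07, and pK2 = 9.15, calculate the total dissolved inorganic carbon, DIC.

[CO2*] = KH · pCO2 = 10^(−1.49) × 1560×10^-6 = 5.048×10^-5 mol/kg
α₀ = 1/(1 + K1/[H⁺] + K1K2/[H⁺]²) = 1/(1 + 10^+1.57 + 10^+0.06) = 0.02544
DIC = [CO2*]/α₀ = 5.048×10^-5 / 0.02544 = 1.98 mmol/kg

DIC = 1.98 mmol/kg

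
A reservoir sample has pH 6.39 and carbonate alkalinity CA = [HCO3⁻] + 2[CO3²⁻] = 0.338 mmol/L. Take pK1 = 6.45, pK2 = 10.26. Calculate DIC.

DIC = 0.726 mmol/L

CA = [HCO3⁻] + 2[CO3²⁻] = (α₁ + 2α₂)·DIC
At pH 6.39: [H⁺]/K1 = 10^0.06 = 1.1482, K2/[H⁺] = 10^-3.87 = 0.00013490
α₁ = 1/(1 + 1.1482 + 0.00013490) = 1/2.1483 = 0.4655; α₂ = α₁·K2/[H⁺] = 6.279×10^-5
α₁ + 2α₂ = 0.4656
DIC = CA / (α₁ + 2α₂) = 0.338 / 0.4656 = 0.726 mmol/L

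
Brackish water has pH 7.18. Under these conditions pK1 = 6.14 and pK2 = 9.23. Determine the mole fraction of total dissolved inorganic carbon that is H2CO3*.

α₀ = 1 / (1 + K1/[H⁺] + K1K2/[H⁺]²) = 1 / (1 + 10^+1.04 + 10^-1.01)
   = 1 / (1 + 10.965 + 0.097724) = 1/12.063 = 0.08290

α₀ = 0.0829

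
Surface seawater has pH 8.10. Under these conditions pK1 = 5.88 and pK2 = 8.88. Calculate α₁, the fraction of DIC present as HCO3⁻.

α₁ = 1 / (1 + [H⁺]/K1 + K2/[H⁺]) = 1 / (1 + 10^-2.22 + 10^-0.78)
   = 1 / (1 + 0.0060256 + 0.16596) = 1/1.1720 = 0.8533

α₁ = 0.853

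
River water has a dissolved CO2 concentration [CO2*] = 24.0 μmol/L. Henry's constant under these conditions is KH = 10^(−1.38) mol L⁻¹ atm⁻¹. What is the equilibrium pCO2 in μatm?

KH = 10^(−1.38) = 4.169×10^-2 mol L⁻¹ atm⁻¹
pCO2 = [CO2*]/KH = 24.0×10^-6 / 4.169×10^-2 = 5.76×10^-4 atm = 576 μatm

pCO2 = 576 μatm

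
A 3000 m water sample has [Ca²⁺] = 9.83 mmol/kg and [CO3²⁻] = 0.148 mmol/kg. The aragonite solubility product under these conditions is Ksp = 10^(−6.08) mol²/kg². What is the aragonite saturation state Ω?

Ω = 1.75

Ksp = 10^(−6.08) = 8.318×10^-7
Ω = [Ca²⁺][CO3²⁻]/Ksp = (9.83×10^-3)(0.148×10^-3) / 8.318×10^-7 = 1.75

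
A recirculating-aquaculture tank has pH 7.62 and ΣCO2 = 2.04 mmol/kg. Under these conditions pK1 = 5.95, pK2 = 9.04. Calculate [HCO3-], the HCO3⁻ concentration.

[HCO3⁻] = 1.93 mmol/kg

α₁ = 1 / (1 + [H⁺]/K1 + K2/[H⁺]) = 1 / (1 + 10^-1.67 + 10^-1.42)
   = 1 / (1 + 0.021380 + 0.038019) = 1/1.0594 = 0.9439
[HCO3⁻] = α₁ × DIC = 0.9439 × 2.04 = 1.93 mmol/kg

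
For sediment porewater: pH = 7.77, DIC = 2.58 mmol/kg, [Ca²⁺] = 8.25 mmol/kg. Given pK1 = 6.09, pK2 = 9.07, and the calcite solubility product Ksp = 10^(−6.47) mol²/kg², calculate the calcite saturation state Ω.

Ω = 2.94

α₂ = 1 / (1 + [H⁺]/K2 + [H⁺]²/(K1K2)) = 1 / (1 + 10^+1.30 + 10^-0.38)
   = 1 / (1 + 19.953 + 0.41687) = 1/21.369 = 0.04680
[CO3²⁻] = α₂ × DIC = 0.04680 × 2.58 = 0.1207 mmol/kg
Ksp = 10^(−6.47) = 3.388×10^-7
Ω = [Ca²⁺][CO3²⁻]/Ksp = (8.25×10^-3)(1.207×10^-4) / 3.388×10^-7 = 2.94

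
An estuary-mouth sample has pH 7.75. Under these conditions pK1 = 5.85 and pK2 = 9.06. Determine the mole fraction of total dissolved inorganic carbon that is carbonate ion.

α₂ = 0.0461

α₂ = 1 / (1 + [H⁺]/K2 + [H⁺]²/(K1K2)) = 1 / (1 + 10^+1.31 + 10^-0.59)
   = 1 / (1 + 20.417 + 0.25704) = 1/21.674 = 0.04614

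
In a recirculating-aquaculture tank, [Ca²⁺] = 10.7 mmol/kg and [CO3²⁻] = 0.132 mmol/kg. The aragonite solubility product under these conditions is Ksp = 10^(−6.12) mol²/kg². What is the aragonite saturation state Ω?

Ω = 1.86

Ksp = 10^(−6.12) = 7.586×10^-7
Ω = [Ca²⁺][CO3²⁻]/Ksp = (10.7×10^-3)(0.132×10^-3) / 7.586×10^-7 = 1.86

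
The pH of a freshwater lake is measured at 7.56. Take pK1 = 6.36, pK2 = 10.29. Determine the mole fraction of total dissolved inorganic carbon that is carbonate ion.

α₂ = 0.00175

α₂ = 1 / (1 + [H⁺]/K2 + [H⁺]²/(K1K2)) = 1 / (1 + 10^+2.73 + 10^+1.53)
   = 1 / (1 + 537.03 + 33.884) = 1/571.92 = 0.001749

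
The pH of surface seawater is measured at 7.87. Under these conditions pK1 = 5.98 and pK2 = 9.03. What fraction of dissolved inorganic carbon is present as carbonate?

α₂ = 1 / (1 + [H⁺]/K2 + [H⁺]²/(K1K2)) = 1 / (1 + 10^+1.16 + 10^-0.73)
   = 1 / (1 + 14.454 + 0.18621) = 1/15.641 = 0.06394

α₂ = 0.0639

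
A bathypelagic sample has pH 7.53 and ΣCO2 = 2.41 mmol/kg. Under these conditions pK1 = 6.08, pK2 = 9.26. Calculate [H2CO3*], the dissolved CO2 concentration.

α₀ = 1 / (1 + K1/[H⁺] + K1K2/[H⁺]²) = 1 / (1 + 10^+1.45 + 10^-0.28)
   = 1 / (1 + 28.184 + 0.52481) = 1/29.709 = 0.03366
[CO2*] = α₀ × DIC = 0.03366 × 2.41 = 0.0811 mmol/kg

[CO2*] = 0.0811 mmol/kg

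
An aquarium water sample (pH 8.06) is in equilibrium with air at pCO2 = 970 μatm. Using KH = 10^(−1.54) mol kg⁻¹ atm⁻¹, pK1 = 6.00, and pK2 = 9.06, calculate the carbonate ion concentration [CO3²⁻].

[CO3²⁻] = 0.321 mmol/kg

[CO2*] = KH · pCO2 = 10^(−1.54) × 970×10^-6 = 2.798×10^-5 mol/kg
α₀ = 1/(1 + K1/[H⁺] + K1K2/[H⁺]²) = 1/(1 + 10^+2.06 + 10^+1.06) = 0.007856
DIC = [CO2*]/α₀ = 2.798×10^-5 / 0.007856 = 3.561 mmol/kg
[CO3²⁻] = α₂·DIC; α₂ = 0.09019, so [CO3²⁻] = 0.09019 × 3.561 = 0.321 mmol/kg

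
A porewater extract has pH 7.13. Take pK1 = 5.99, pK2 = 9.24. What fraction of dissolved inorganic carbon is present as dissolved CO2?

α₀ = 0.0671

α₀ = 1 / (1 + K1/[H⁺] + K1K2/[H⁺]²) = 1 / (1 + 10^+1.14 + 10^-0.97)
   = 1 / (1 + 13.804 + 0.10715) = 1/14.911 = 0.06706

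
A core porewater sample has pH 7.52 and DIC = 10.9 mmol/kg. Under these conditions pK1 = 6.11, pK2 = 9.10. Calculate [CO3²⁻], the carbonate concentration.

α₂ = 1 / (1 + [H⁺]/K2 + [H⁺]²/(K1K2)) = 1 / (1 + 10^+1.58 + 10^+0.17)
   = 1 / (1 + 38.019 + 1.4791) = 1/40.498 = 0.02469
[CO3²⁻] = α₂ × DIC = 0.02469 × 10.9 = 0.269 mmol/kg

[CO3²⁻] = 0.269 mmol/kg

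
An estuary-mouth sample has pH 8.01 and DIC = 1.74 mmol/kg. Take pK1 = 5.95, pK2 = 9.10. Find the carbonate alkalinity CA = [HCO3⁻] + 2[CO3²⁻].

CA = 1.86 mmol/kg

CA = [HCO3⁻] + 2[CO3²⁻] = (α₁ + 2α₂)·DIC
At pH 8.01: [H⁺]/K1 = 10^-2.06 = 0.0087096, K2/[H⁺] = 10^-1.09 = 0.081283
α₁ = 1/(1 + 0.0087096 + 0.081283) = 1/1.0900 = 0.9174; α₂ = α₁·K2/[H⁺] = 0.07457
α₁ + 2α₂ = 1.0666
CA = 1.0666 × 1.74 = 1.86 mmol/kg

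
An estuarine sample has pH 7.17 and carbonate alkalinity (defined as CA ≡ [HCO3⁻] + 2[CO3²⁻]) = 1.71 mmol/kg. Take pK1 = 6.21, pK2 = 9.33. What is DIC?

CA = [HCO3⁻] + 2[CO3²⁻] = (α₁ + 2α₂)·DIC
At pH 7.17: [H⁺]/K1 = 10^-0.96 = 0.10965, K2/[H⁺] = 10^-2.16 = 0.0069183
α₁ = 1/(1 + 0.10965 + 0.0069183) = 1/1.1166 = 0.8956; α₂ = α₁·K2/[H⁺] = 0.006196
α₁ + 2α₂ = 0.9080
DIC = CA / (α₁ + 2α₂) = 1.71 / 0.9080 = 1.88 mmol/kg

DIC = 1.88 mmol/kg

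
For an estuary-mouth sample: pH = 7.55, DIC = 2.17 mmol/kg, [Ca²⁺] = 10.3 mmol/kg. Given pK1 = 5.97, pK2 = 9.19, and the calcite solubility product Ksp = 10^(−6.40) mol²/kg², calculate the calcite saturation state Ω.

Ω = 1.23

α₂ = 1 / (1 + [H⁺]/K2 + [H⁺]²/(K1K2)) = 1 / (1 + 10^+1.64 + 10^+0.06)
   = 1 / (1 + 43.652 + 1.1482) = 1/45.800 = 0.02183
[CO3²⁻] = α₂ × DIC = 0.02183 × 2.17 = 0.04738 mmol/kg
Ksp = 10^(−6.40) = 3.981×10^-7
Ω = [Ca²⁺][CO3²⁻]/Ksp = (10.3×10^-3)(4.738×10^-5) / 3.981×10^-7 = 1.23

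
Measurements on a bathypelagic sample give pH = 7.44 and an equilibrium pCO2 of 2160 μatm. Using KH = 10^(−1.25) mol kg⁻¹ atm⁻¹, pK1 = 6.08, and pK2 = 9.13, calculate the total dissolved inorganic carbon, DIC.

DIC = 2.96 mmol/kg

[CO2*] = KH · pCO2 = 10^(−1.25) × 2160×10^-6 = 1.215×10^-4 mol/kg
α₀ = 1/(1 + K1/[H⁺] + K1K2/[H⁺]²) = 1/(1 + 10^+1.36 + 10^-0.33) = 0.04102
DIC = [CO2*]/α₀ = 1.215×10^-4 / 0.04102 = 2.96 mmol/kg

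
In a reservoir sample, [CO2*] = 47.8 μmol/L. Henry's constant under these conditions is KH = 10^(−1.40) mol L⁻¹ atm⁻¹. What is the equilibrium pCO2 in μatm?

pCO2 = 1200 μatm

KH = 10^(−1.40) = 3.981×10^-2 mol L⁻¹ atm⁻¹
pCO2 = [CO2*]/KH = 47.8×10^-6 / 3.981×10^-2 = 1.20×10^-3 atm = 1200 μatm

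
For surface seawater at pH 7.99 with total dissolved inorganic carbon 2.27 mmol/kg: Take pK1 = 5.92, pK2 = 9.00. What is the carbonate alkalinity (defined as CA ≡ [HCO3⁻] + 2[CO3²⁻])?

CA = 2.45 mmol/kg

CA = [HCO3⁻] + 2[CO3²⁻] = (α₁ + 2α₂)·DIC
At pH 7.99: [H⁺]/K1 = 10^-2.07 = 0.0085114, K2/[H⁺] = 10^-1.01 = 0.097724
α₁ = 1/(1 + 0.0085114 + 0.097724) = 1/1.1062 = 0.9040; α₂ = α₁·K2/[H⁺] = 0.08834
α₁ + 2α₂ = 1.0806
CA = 1.0806 × 2.27 = 2.45 mmol/kg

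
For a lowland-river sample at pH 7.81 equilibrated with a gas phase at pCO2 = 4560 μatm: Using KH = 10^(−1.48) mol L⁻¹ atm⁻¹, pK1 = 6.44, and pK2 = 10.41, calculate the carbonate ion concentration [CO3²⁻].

[CO3²⁻] = 8.89 μmol/L

[CO2*] = KH · pCO2 = 10^(−1.48) × 4560×10^-6 = 1.510×10^-4 mol/L
α₀ = 1/(1 + K1/[H⁺] + K1K2/[H⁺]²) = 1/(1 + 10^+1.37 + 10^-1.23) = 0.04081
DIC = [CO2*]/α₀ = 1.510×10^-4 / 0.04081 = 3.700 mmol/L
[CO3²⁻] = α₂·DIC; α₂ = 0.002403, so [CO3²⁻] = 0.002403 × 3.700 = 0.00889 mmol/L = 8.89 μmol/L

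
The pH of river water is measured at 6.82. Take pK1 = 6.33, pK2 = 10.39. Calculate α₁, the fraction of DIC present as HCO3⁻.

α₁ = 0.755

α₁ = 1 / (1 + [H⁺]/K1 + K2/[H⁺]) = 1 / (1 + 10^-0.49 + 10^-3.57)
   = 1 / (1 + 0.32359 + 0.00026915) = 1/1.3239 = 0.7554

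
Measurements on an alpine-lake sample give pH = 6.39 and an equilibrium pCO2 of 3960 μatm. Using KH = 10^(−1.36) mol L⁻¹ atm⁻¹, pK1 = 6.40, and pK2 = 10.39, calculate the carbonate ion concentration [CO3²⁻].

[CO2*] = KH · pCO2 = 10^(−1.36) × 3960×10^-6 = 1.729×10^-4 mol/L
α₀ = 1/(1 + K1/[H⁺] + K1K2/[H⁺]²) = 1/(1 + 10^-0.01 + 10^-4.01) = 0.5057
DIC = [CO2*]/α₀ = 1.729×10^-4 / 0.5057 = 0.3418 mmol/L
[CO3²⁻] = α₂·DIC; α₂ = 4.942×10^-5, so [CO3²⁻] = 4.942×10^-5 × 0.3418 = 1.69×10^-5 mmol/L = 0.0169 μmol/L

[CO3²⁻] = 0.0169 μmol/L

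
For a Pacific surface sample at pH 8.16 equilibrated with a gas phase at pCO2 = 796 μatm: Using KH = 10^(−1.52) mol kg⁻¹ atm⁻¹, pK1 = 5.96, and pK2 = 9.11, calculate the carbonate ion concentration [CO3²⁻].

[CO2*] = KH · pCO2 = 10^(−1.52) × 796×10^-6 = 2.404×10^-5 mol/kg
α₀ = 1/(1 + K1/[H⁺] + K1K2/[H⁺]²) = 1/(1 + 10^+2.20 + 10^+1.25) = 0.005641
DIC = [CO2*]/α₀ = 2.404×10^-5 / 0.005641 = 4.261 mmol/kg
[CO3²⁻] = α₂·DIC; α₂ = 0.1003, so [CO3²⁻] = 0.1003 × 4.261 = 0.427 mmol/kg

[CO3²⁻] = 0.427 mmol/kg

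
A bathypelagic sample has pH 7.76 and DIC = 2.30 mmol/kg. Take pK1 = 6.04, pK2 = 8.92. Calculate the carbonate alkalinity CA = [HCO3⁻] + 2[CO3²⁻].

CA = 2.41 mmol/kg

CA = [HCO3⁻] + 2[CO3²⁻] = (α₁ + 2α₂)·DIC
At pH 7.76: [H⁺]/K1 = 10^-1.72 = 0.019055, K2/[H⁺] = 10^-1.16 = 0.069183
α₁ = 1/(1 + 0.019055 + 0.069183) = 1/1.0882 = 0.9189; α₂ = α₁·K2/[H⁺] = 0.06357
α₁ + 2α₂ = 1.0461
CA = 1.0461 × 2.30 = 2.41 mmol/kg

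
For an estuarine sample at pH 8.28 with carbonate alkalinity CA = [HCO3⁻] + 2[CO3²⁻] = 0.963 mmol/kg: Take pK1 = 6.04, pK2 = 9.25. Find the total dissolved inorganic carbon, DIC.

CA = [HCO3⁻] + 2[CO3²⁻] = (α₁ + 2α₂)·DIC
At pH 8.28: [H⁺]/K1 = 10^-2.24 = 0.0057544, K2/[H⁺] = 10^-0.97 = 0.10715
α₁ = 1/(1 + 0.0057544 + 0.10715) = 1/1.1129 = 0.8985; α₂ = α₁·K2/[H⁺] = 0.09628
α₁ + 2α₂ = 1.0911
DIC = CA / (α₁ + 2α₂) = 0.963 / 1.0911 = 0.883 mmol/kg

DIC = 0.883 mmol/kg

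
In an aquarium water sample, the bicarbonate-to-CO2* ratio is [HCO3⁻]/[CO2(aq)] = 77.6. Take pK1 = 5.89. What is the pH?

pH = 7.78

From K1 = [H⁺][HCO3⁻]/[CO2(aq)]:  pH = pK1 + log₁₀([HCO3⁻]/[CO2(aq)])
log₁₀(77.6) = +1.890
pH = 5.89 + (+1.890) = 7.78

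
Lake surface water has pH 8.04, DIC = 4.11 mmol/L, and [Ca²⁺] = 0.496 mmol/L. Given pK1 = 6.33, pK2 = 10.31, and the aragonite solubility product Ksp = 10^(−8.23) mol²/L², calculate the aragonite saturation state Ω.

α₂ = 1 / (1 + [H⁺]/K2 + [H⁺]²/(K1K2)) = 1 / (1 + 10^+2.27 + 10^+0.56)
   = 1 / (1 + 186.21 + 3.6308) = 1/190.84 = 0.005240
[CO3²⁻] = α₂ × DIC = 0.005240 × 4.11 = 0.02154 mmol/L
Ksp = 10^(−8.23) = 5.888×10^-9
Ω = [Ca²⁺][CO3²⁻]/Ksp = (0.496×10^-3)(2.154×10^-5) / 5.888×10^-9 = 1.81

Ω = 1.81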